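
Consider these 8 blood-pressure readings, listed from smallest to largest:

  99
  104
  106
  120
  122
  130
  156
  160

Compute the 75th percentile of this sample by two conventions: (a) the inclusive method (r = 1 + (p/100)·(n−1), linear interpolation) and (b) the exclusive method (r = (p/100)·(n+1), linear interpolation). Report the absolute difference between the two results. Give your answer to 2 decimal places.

n = 8.
(a) r = 6.25; between ranks 6 (130) and 7 (156): 136.5.
(b) r = 6.75; between ranks 6 (130) and 7 (156): 149.5.
|136.5 − 149.5| = 13.

13.00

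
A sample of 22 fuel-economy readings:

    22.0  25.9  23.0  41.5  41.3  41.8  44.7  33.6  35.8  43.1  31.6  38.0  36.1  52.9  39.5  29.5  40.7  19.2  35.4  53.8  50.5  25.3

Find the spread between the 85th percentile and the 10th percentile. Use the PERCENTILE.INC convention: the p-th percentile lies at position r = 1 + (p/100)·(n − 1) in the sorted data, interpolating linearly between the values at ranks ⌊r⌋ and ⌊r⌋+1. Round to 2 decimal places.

21.23

Sorted: 19.2, 22.0, 23.0, 25.3, 25.9, 29.5, 31.6, 33.6, 35.4, 35.8, 36.1, 38.0, 39.5, 40.7, 41.3, 41.5, 41.8, 43.1, 44.7, 50.5, 52.9, 53.8.
n = 22.
P10: r = 3.1; ranks 3–4 are 23.0, 25.3; interpolating gives 23.23.
P85: r = 18.85; ranks 18–19 are 43.1, 44.7; interpolating gives 44.46.
Difference: 44.46 − 23.23 = 21.23.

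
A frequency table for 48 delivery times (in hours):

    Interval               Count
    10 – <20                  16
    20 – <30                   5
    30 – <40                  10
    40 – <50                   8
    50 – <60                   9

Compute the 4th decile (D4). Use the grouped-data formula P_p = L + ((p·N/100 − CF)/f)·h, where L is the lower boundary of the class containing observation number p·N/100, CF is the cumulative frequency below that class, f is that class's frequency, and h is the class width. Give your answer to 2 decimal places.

26.40

N = 48; target position k = 40/100 · 48 = 19.2.
Cumulative frequencies: 16, 21, 31, 39, 48.
Observation 19.2 falls in the class 20 – <30.
L = 20, CF = 16, f = 5, h = 10.
P40 = 20 + ((19.2 − 16)/5)·10 = 20 + 6.4 = 26.4.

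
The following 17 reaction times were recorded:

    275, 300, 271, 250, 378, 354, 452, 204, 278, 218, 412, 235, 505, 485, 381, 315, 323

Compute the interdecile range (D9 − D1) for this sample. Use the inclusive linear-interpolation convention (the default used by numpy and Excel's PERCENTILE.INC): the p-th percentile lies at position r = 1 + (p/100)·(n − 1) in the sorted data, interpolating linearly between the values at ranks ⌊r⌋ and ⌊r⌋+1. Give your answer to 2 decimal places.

Sorted: 204, 218, 235, 250, 271, 275, 278, 300, 315, 323, 354, 378, 381, 412, 452, 485, 505.
n = 17.
P10: r = 2.6; ranks 2–3 are 218, 235; interpolating gives 228.2.
P90: r = 15.4; ranks 15–16 are 452, 485; interpolating gives 465.2.
Difference: 465.2 − 228.2 = 237.

237.00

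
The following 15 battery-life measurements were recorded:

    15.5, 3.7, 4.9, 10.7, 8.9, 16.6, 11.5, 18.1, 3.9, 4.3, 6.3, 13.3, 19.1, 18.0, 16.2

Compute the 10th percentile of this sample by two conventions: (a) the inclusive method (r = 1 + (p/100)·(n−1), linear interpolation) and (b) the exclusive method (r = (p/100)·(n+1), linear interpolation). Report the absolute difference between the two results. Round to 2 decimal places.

0.24

Sorted: 3.7, 3.9, 4.3, 4.9, 6.3, 8.9, 10.7, 11.5, 13.3, 15.5, 16.2, 16.6, 18.0, 18.1, 19.1.
n = 15.
(a) r = 2.4; between ranks 2 (3.9) and 3 (4.3): 4.06.
(b) r = 1.6; between ranks 1 (3.7) and 2 (3.9): 3.82.
|4.06 − 3.82| = 0.24.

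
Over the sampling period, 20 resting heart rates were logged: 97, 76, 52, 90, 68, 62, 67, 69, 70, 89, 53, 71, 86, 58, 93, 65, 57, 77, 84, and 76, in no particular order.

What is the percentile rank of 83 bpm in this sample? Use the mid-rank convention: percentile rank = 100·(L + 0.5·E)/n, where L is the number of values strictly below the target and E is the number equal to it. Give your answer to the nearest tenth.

Sorted: 52, 53, 57, 58, 62, 65, 67, 68, 69, 70, 71, 76, 76, 77, 84, 86, 89, 90, 93, 97.
Count below 83: L = 14; count equal: E = 0; n = 20.
Percentile rank = 100·(14 + 0.5·0)/20 = 100·14/20 = 70.

70.0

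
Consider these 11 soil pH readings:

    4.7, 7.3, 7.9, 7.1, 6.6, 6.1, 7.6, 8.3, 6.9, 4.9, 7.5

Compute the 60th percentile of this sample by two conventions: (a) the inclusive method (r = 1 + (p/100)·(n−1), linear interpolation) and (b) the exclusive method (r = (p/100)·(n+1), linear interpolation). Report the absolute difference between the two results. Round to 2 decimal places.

0.04

Sorted: 4.7, 4.9, 6.1, 6.6, 6.9, 7.1, 7.3, 7.5, 7.6, 7.9, 8.3.
n = 11.
(a) r = 7 → value at rank 7 = 7.3.
(b) r = 7.2; between ranks 7 (7.3) and 8 (7.5): 7.34.
|7.3 − 7.34| = 0.04.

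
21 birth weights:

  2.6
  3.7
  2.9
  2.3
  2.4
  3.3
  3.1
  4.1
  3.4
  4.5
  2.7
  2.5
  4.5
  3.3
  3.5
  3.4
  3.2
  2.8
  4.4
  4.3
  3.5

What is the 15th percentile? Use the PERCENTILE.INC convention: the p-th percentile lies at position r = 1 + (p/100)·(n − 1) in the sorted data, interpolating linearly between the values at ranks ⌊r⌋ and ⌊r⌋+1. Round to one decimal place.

Sorted: 2.3, 2.4, 2.5, 2.6, 2.7, 2.8, 2.9, 3.1, 3.2, 3.3, 3.3, 3.4, 3.4, 3.5, 3.5, 3.7, 4.1, 4.3, 4.4, 4.5, 4.5.
n = 21.
r = 1 + (15/100)·(21 − 1) = 1 + 3 = 4.
r is an integer, so P15 is the value at rank 4: 2.6.

2.6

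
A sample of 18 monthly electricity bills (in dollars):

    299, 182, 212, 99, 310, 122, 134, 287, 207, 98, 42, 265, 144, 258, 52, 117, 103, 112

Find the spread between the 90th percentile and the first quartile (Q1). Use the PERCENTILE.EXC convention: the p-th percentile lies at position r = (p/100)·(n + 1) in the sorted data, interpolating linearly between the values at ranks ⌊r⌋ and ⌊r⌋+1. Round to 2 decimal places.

Sorted: 42, 52, 98, 99, 103, 112, 117, 122, 134, 144, 182, 207, 212, 258, 265, 287, 299, 310.
n = 18.
P25: r = 4.75; ranks 4–5 are 99, 103; interpolating gives 102.
P90: r = 17.1; ranks 17–18 are 299, 310; interpolating gives 300.1.
Difference: 300.1 − 102 = 198.1.

198.10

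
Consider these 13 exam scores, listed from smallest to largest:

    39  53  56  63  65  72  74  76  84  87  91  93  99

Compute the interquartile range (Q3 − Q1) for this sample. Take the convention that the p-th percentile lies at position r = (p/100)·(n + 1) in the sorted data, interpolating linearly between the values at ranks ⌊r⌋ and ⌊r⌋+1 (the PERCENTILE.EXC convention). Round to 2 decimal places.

n = 13.
P25: r = 3.5; ranks 3–4 are 56, 63; interpolating gives 59.5.
P75: r = 10.5; ranks 10–11 are 87, 91; interpolating gives 89.
Difference: 89 − 59.5 = 29.5.

29.50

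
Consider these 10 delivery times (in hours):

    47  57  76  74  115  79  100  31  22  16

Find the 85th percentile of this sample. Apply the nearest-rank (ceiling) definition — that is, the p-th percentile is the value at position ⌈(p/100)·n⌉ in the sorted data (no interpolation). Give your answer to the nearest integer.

100

Sorted: 16, 22, 31, 47, 57, 74, 76, 79, 100, 115.
n = 10.
Position = ⌈85/100 · 10⌉ = ⌈8.5⌉ = 9.
The value at rank 9 is 100.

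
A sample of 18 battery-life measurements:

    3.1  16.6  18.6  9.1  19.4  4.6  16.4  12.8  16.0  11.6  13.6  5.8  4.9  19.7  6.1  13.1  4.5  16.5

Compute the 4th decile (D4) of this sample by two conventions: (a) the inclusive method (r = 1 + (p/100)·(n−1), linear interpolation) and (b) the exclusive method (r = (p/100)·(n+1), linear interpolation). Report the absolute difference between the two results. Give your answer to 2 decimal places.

Sorted: 3.1, 4.5, 4.6, 4.9, 5.8, 6.1, 9.1, 11.6, 12.8, 13.1, 13.6, 16.0, 16.4, 16.5, 16.6, 18.6, 19.4, 19.7.
n = 18.
(a) r = 7.8; between ranks 7 (9.1) and 8 (11.6): 11.1.
(b) r = 7.6; between ranks 7 (9.1) and 8 (11.6): 10.6.
|11.1 − 10.6| = 0.5.

0.50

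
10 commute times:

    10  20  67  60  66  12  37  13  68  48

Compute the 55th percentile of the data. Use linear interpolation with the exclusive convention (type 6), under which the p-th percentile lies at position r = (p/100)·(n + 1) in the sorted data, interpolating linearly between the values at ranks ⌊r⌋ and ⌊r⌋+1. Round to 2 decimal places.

Sorted: 10, 12, 13, 20, 37, 48, 60, 66, 67, 68.
n = 10.
r = (55/100)·(10 + 1) = 6.05.
Rank 6 is 48 and rank 7 is 60.
Interpolate: 48 + 0.05·(60 − 48) = 48 + 0.05·12 = 48.6.

48.60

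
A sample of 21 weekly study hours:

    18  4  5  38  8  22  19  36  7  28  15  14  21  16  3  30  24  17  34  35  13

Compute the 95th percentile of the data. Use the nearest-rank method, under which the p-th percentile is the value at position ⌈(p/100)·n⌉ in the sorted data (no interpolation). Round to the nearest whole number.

36

Sorted: 3, 4, 5, 7, 8, 13, 14, 15, 16, 17, 18, 19, 21, 22, 24, 28, 30, 34, 35, 36, 38.
n = 21.
Position = ⌈95/100 · 21⌉ = ⌈19.95⌉ = 20.
The value at rank 20 is 36.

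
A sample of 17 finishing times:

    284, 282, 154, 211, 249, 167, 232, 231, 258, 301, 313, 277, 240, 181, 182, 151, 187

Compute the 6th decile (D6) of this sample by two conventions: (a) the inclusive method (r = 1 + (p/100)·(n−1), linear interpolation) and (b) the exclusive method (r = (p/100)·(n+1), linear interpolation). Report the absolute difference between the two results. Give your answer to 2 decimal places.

1.80

Sorted: 151, 154, 167, 181, 182, 187, 211, 231, 232, 240, 249, 258, 277, 282, 284, 301, 313.
n = 17.
(a) r = 10.6; between ranks 10 (240) and 11 (249): 245.4.
(b) r = 10.8; between ranks 10 (240) and 11 (249): 247.2.
|245.4 − 247.2| = 1.8.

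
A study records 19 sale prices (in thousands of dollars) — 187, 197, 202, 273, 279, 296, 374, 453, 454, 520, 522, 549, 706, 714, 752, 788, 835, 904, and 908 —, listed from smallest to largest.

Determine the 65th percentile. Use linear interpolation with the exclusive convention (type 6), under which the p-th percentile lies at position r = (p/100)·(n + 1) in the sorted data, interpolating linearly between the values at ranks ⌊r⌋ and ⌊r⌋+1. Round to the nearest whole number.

n = 19.
r = (65/100)·(19 + 1) = 13.
r is an integer, so P65 is the value at rank 13: 706.

706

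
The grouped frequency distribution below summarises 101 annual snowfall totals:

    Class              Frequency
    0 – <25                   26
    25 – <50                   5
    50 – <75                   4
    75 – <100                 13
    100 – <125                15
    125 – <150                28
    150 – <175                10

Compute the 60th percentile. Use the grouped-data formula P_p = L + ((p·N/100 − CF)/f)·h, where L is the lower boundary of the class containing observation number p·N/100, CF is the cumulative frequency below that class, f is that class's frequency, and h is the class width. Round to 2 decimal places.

N = 101; target position k = 60/100 · 101 = 60.6.
Cumulative frequencies: 26, 31, 35, 48, 63, 91, 101.
Observation 60.6 falls in the class 100 – <125.
L = 100, CF = 48, f = 15, h = 25.
P60 = 100 + ((60.6 − 48)/15)·25 = 100 + 21 = 121.

121.00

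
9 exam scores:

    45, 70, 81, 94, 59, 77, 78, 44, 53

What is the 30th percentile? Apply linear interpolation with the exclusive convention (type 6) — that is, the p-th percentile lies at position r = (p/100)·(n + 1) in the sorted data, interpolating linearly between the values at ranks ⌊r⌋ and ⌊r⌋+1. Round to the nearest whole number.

Sorted: 44, 45, 53, 59, 70, 77, 78, 81, 94.
n = 9.
r = (30/100)·(9 + 1) = 3.
r is an integer, so P30 is the value at rank 3: 53.

53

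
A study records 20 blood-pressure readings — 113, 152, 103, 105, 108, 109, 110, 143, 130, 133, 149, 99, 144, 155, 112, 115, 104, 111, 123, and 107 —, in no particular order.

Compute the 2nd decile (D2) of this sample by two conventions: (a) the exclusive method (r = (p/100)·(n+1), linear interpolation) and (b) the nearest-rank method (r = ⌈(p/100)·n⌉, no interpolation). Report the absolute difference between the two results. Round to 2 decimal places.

0.40

Sorted: 99, 103, 104, 105, 107, 108, 109, 110, 111, 112, 113, 115, 123, 130, 133, 143, 144, 149, 152, 155.
n = 20.
(a) r = 4.2; between ranks 4 (105) and 5 (107): 105.4.
(b) the nearest-rank method: rank 4 → 105.
|105.4 − 105| = 0.4.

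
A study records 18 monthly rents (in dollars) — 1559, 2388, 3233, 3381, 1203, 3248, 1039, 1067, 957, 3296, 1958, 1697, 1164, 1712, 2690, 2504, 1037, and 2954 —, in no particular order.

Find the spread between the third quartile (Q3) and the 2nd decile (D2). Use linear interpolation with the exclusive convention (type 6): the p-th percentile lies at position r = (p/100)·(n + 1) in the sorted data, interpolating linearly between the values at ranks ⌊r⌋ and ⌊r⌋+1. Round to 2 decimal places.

1962.35

Sorted: 957, 1037, 1039, 1067, 1164, 1203, 1559, 1697, 1712, 1958, 2388, 2504, 2690, 2954, 3233, 3248, 3296, 3381.
n = 18.
P20: r = 3.8; ranks 3–4 are 1039, 1067; interpolating gives 1061.4.
P75: r = 14.25; ranks 14–15 are 2954, 3233; interpolating gives 3023.75.
Difference: 3023.75 − 1061.4 = 1962.35.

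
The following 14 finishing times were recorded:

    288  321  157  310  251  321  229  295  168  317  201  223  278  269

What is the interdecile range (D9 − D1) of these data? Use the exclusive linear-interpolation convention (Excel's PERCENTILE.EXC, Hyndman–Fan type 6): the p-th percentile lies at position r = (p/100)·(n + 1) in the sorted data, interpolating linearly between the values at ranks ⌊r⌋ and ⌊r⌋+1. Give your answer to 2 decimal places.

158.50

Sorted: 157, 168, 201, 223, 229, 251, 269, 278, 288, 295, 310, 317, 321, 321.
n = 14.
P10: r = 1.5; ranks 1–2 are 157, 168; interpolating gives 162.5.
P90: r = 13.5; ranks 13–14 are 321, 321; interpolating gives 321.
Difference: 321 − 162.5 = 158.5.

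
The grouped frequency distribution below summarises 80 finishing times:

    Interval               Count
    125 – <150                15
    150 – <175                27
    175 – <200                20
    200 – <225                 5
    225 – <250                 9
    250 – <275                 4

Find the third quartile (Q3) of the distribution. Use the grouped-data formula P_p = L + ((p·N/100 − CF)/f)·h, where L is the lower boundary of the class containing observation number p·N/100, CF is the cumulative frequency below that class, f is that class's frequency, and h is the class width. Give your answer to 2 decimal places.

197.50

N = 80; target position k = 75/100 · 80 = 60.
Cumulative frequencies: 15, 42, 62, 67, 76, 80.
Observation 60 falls in the class 175 – <200.
L = 175, CF = 42, f = 20, h = 25.
P75 = 175 + ((60 − 42)/20)·25 = 175 + 22.5 = 197.5.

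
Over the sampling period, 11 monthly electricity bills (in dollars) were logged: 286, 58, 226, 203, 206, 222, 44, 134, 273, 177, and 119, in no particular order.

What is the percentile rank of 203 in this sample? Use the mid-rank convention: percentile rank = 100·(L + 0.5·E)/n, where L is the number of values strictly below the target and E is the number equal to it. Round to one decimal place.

Sorted: 44, 58, 119, 134, 177, 203, 206, 222, 226, 273, 286.
Count below 203: L = 5; count equal: E = 1; n = 11.
Percentile rank = 100·(5 + 0.5·1)/11 = 100·5.5/11 = 50.

50.0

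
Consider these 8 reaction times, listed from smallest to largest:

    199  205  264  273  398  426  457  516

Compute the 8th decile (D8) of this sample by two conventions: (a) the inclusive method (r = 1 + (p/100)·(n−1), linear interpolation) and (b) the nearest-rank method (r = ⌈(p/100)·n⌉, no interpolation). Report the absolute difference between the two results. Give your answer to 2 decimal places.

12.40

n = 8.
(a) r = 6.6; between ranks 6 (426) and 7 (457): 444.6.
(b) the nearest-rank method: rank 7 → 457.
|444.6 − 457| = 12.4.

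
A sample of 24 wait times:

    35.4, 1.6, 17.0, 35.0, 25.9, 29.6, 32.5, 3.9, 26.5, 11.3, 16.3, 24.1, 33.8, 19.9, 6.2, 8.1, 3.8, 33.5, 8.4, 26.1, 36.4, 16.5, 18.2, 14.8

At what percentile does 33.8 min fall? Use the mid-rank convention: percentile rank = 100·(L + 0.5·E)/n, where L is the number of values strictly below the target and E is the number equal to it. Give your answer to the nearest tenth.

85.4

Sorted: 1.6, 3.8, 3.9, 6.2, 8.1, 8.4, 11.3, 14.8, 16.3, 16.5, 17.0, 18.2, 19.9, 24.1, 25.9, 26.1, 26.5, 29.6, 32.5, 33.5, 33.8, 35.0, 35.4, 36.4.
Count below 33.8: L = 20; count equal: E = 1; n = 24.
Percentile rank = 100·(20 + 0.5·1)/24 = 100·20.5/24 = 85.42.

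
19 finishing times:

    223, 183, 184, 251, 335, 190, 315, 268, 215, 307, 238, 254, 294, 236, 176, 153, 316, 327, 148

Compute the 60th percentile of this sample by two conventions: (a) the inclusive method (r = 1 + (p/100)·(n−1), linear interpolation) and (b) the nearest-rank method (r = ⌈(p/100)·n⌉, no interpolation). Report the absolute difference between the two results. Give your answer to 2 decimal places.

Sorted: 148, 153, 176, 183, 184, 190, 215, 223, 236, 238, 251, 254, 268, 294, 307, 315, 316, 327, 335.
n = 19.
(a) r = 11.8; between ranks 11 (251) and 12 (254): 253.4.
(b) the nearest-rank method: rank 12 → 254.
|253.4 − 254| = 0.6.

0.60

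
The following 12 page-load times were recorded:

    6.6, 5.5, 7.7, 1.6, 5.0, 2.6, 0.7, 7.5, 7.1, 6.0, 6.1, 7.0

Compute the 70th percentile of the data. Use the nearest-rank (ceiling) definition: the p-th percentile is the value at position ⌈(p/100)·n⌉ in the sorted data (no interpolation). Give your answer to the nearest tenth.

7.0

Sorted: 0.7, 1.6, 2.6, 5.0, 5.5, 6.0, 6.1, 6.6, 7.0, 7.1, 7.5, 7.7.
n = 12.
Position = ⌈70/100 · 12⌉ = ⌈8.4⌉ = 9.
The value at rank 9 is 7.0.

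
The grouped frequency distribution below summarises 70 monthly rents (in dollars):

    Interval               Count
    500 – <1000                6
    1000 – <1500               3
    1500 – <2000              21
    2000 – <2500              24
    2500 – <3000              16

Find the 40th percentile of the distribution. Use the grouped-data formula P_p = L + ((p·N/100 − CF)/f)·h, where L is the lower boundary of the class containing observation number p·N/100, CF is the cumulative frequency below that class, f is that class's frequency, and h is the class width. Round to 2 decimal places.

N = 70; target position k = 40/100 · 70 = 28.
Cumulative frequencies: 6, 9, 30, 54, 70.
Observation 28 falls in the class 1500 – <2000.
L = 1500, CF = 9, f = 21, h = 500.
P40 = 1500 + ((28 − 9)/21)·500 = 1500 + 452.381 = 1952.38.

1952.38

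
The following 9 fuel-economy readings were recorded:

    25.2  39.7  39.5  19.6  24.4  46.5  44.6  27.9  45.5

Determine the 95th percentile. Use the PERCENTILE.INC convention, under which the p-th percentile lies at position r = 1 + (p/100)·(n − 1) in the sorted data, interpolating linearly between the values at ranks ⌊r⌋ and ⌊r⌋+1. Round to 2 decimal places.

46.10

Sorted: 19.6, 24.4, 25.2, 27.9, 39.5, 39.7, 44.6, 45.5, 46.5.
n = 9.
r = 1 + (95/100)·(9 − 1) = 1 + 7.6 = 8.6.
Rank 8 is 45.5 and rank 9 is 46.5.
Interpolate: 45.5 + 0.6·(46.5 − 45.5) = 45.5 + 0.6·1 = 46.1.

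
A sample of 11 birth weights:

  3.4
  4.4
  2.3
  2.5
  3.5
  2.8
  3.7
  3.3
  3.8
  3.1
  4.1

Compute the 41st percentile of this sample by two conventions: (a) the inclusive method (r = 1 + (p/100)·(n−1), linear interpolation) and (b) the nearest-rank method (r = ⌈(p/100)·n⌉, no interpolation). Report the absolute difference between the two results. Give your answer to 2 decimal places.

0.01

Sorted: 2.3, 2.5, 2.8, 3.1, 3.3, 3.4, 3.5, 3.7, 3.8, 4.1, 4.4.
n = 11.
(a) r = 5.1; between ranks 5 (3.3) and 6 (3.4): 3.31.
(b) the nearest-rank method: rank 5 → 3.3.
|3.31 − 3.3| = 0.01.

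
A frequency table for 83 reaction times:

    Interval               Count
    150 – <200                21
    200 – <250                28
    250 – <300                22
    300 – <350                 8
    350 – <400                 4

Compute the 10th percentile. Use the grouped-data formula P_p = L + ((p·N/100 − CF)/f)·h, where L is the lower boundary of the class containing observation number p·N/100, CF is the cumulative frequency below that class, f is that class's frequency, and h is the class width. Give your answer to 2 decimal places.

N = 83; target position k = 10/100 · 83 = 8.3.
Cumulative frequencies: 21, 49, 71, 79, 83.
Observation 8.3 falls in the class 150 – <200.
L = 150, CF = 0, f = 21, h = 50.
P10 = 150 + ((8.3 − 0)/21)·50 = 150 + 19.7619 = 169.762.

169.76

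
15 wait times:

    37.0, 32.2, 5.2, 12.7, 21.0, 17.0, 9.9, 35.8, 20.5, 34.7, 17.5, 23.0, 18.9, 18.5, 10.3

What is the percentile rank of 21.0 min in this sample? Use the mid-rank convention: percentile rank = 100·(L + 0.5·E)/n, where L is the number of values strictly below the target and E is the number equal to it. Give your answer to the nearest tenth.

Sorted: 5.2, 9.9, 10.3, 12.7, 17.0, 17.5, 18.5, 18.9, 20.5, 21.0, 23.0, 32.2, 34.7, 35.8, 37.0.
Count below 21.0: L = 9; count equal: E = 1; n = 15.
Percentile rank = 100·(9 + 0.5·1)/15 = 100·9.5/15 = 63.33.

63.3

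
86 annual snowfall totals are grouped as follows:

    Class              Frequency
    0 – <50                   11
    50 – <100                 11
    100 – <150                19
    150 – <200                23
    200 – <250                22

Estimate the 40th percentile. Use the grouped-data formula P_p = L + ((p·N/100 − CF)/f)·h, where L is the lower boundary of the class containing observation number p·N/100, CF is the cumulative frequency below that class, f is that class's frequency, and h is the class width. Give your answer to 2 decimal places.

132.63

N = 86; target position k = 40/100 · 86 = 34.4.
Cumulative frequencies: 11, 22, 41, 64, 86.
Observation 34.4 falls in the class 100 – <150.
L = 100, CF = 22, f = 19, h = 50.
P40 = 100 + ((34.4 − 22)/19)·50 = 100 + 32.6316 = 132.632.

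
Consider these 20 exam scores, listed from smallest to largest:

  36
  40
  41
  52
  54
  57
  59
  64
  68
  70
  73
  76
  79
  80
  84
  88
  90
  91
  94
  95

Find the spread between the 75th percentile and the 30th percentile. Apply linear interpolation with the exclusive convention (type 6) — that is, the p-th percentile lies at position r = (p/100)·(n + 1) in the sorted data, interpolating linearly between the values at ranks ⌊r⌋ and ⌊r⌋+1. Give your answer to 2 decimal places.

n = 20.
P30: r = 6.3; ranks 6–7 are 57, 59; interpolating gives 57.6.
P75: r = 15.75; ranks 15–16 are 84, 88; interpolating gives 87.
Difference: 87 − 57.6 = 29.4.

29.40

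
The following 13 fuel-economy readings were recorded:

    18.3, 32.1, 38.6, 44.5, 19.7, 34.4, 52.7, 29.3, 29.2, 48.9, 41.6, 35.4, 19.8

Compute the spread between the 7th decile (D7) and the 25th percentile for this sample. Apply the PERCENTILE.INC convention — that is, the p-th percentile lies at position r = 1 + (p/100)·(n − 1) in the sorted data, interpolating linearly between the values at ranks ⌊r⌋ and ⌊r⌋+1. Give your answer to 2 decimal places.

10.60

Sorted: 18.3, 19.7, 19.8, 29.2, 29.3, 32.1, 34.4, 35.4, 38.6, 41.6, 44.5, 48.9, 52.7.
n = 13.
P25: r = 4 (integer) → 29.2.
P70: r = 9.4; ranks 9–10 are 38.6, 41.6; interpolating gives 39.8.
Difference: 39.8 − 29.2 = 10.6.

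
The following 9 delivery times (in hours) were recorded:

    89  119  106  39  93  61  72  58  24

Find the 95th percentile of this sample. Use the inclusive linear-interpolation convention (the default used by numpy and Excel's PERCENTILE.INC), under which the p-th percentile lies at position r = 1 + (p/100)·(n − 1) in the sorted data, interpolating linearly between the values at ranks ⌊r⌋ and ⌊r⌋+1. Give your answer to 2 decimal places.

113.80

Sorted: 24, 39, 58, 61, 72, 89, 93, 106, 119.
n = 9.
r = 1 + (95/100)·(9 − 1) = 1 + 7.6 = 8.6.
Rank 8 is 106 and rank 9 is 119.
Interpolate: 106 + 0.6·(119 − 106) = 106 + 0.6·13 = 113.8.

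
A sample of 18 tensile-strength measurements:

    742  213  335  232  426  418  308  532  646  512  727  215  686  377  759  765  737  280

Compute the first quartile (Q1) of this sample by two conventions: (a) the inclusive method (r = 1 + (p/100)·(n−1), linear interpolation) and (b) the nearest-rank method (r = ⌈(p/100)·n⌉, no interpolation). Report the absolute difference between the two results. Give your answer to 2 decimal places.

6.75

Sorted: 213, 215, 232, 280, 308, 335, 377, 418, 426, 512, 532, 646, 686, 727, 737, 742, 759, 765.
n = 18.
(a) r = 5.25; between ranks 5 (308) and 6 (335): 314.75.
(b) the nearest-rank method: rank 5 → 308.
|314.75 − 308| = 6.75.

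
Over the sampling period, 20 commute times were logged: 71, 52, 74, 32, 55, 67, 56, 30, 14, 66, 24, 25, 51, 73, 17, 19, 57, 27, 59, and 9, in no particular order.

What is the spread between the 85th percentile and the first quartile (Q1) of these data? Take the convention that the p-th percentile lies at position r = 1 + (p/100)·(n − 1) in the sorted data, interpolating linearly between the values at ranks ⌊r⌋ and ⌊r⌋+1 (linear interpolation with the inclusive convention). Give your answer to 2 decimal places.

42.85

Sorted: 9, 14, 17, 19, 24, 25, 27, 30, 32, 51, 52, 55, 56, 57, 59, 66, 67, 71, 73, 74.
n = 20.
P25: r = 5.75; ranks 5–6 are 24, 25; interpolating gives 24.75.
P85: r = 17.15; ranks 17–18 are 67, 71; interpolating gives 67.6.
Difference: 67.6 − 24.75 = 42.85.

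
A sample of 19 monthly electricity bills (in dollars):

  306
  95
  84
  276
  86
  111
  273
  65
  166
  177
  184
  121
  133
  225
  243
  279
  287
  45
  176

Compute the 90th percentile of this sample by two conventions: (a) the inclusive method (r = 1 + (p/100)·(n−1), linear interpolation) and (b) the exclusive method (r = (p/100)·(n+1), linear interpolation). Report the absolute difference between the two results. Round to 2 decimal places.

Sorted: 45, 65, 84, 86, 95, 111, 121, 133, 166, 176, 177, 184, 225, 243, 273, 276, 279, 287, 306.
n = 19.
(a) r = 17.2; between ranks 17 (279) and 18 (287): 280.6.
(b) r = 18 → value at rank 18 = 287.
|280.6 − 287| = 6.4.

6.40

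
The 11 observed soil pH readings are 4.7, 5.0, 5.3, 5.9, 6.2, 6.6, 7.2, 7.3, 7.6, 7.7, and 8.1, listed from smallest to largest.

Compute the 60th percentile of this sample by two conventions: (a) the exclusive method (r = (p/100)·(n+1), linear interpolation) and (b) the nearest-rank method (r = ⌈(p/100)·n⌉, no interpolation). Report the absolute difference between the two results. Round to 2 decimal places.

n = 11.
(a) r = 7.2; between ranks 7 (7.2) and 8 (7.3): 7.22.
(b) the nearest-rank method: rank 7 → 7.2.
|7.22 − 7.2| = 0.02.

0.02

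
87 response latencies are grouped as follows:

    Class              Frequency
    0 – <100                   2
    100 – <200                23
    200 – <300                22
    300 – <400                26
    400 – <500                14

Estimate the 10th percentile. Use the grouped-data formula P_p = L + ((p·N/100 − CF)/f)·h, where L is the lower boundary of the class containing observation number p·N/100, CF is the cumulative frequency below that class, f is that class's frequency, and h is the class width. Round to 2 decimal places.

129.13

N = 87; target position k = 10/100 · 87 = 8.7.
Cumulative frequencies: 2, 25, 47, 73, 87.
Observation 8.7 falls in the class 100 – <200.
L = 100, CF = 2, f = 23, h = 100.
P10 = 100 + ((8.7 − 2)/23)·100 = 100 + 29.1304 = 129.13.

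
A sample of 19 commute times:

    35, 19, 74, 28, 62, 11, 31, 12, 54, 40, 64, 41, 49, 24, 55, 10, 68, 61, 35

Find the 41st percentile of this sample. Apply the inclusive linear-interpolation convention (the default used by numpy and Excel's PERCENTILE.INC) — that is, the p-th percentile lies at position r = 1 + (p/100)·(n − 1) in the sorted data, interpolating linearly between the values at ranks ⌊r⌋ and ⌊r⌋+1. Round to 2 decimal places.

Sorted: 10, 11, 12, 19, 24, 28, 31, 35, 35, 40, 41, 49, 54, 55, 61, 62, 64, 68, 74.
n = 19.
r = 1 + (41/100)·(19 − 1) = 1 + 7.38 = 8.38.
Rank 8 is 35 and rank 9 is 35.
Interpolate: 35 + 0.38·(35 − 35) = 35 + 0.38·0 = 35.

35.00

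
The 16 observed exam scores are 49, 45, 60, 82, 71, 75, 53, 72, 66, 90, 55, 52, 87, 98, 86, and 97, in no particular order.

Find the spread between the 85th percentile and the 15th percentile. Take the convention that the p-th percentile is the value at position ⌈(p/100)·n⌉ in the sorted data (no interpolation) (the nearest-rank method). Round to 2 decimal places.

Sorted: 45, 49, 52, 53, 55, 60, 66, 71, 72, 75, 82, 86, 87, 90, 97, 98.
n = 16.
P15: rank ⌈15/100·16⌉ = 3 → 52.
P85: rank ⌈85/100·16⌉ = 14 → 90.
Difference: 90 − 52 = 38.

38.00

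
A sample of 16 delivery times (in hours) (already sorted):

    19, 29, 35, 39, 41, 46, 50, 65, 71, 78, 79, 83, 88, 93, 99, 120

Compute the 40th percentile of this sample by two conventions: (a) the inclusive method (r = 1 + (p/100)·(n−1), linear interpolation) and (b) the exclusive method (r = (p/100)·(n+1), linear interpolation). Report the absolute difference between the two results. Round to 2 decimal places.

n = 16.
(a) r = 7 → value at rank 7 = 50.
(b) r = 6.8; between ranks 6 (46) and 7 (50): 49.2.
|50 − 49.2| = 0.8.

0.80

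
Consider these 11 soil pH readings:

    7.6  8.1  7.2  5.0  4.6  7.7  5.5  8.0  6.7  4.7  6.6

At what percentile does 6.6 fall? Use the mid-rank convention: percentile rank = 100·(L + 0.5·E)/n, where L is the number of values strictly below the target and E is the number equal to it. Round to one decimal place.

Sorted: 4.6, 4.7, 5.0, 5.5, 6.6, 6.7, 7.2, 7.6, 7.7, 8.0, 8.1.
Count below 6.6: L = 4; count equal: E = 1; n = 11.
Percentile rank = 100·(4 + 0.5·1)/11 = 100·4.5/11 = 40.91.

40.9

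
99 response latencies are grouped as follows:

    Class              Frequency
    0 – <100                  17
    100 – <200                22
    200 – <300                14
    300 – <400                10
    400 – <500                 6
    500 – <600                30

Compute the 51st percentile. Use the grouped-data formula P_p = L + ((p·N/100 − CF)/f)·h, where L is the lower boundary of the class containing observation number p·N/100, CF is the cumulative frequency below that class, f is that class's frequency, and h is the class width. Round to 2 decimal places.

N = 99; target position k = 51/100 · 99 = 50.49.
Cumulative frequencies: 17, 39, 53, 63, 69, 99.
Observation 50.49 falls in the class 200 – <300.
L = 200, CF = 39, f = 14, h = 100.
P51 = 200 + ((50.49 − 39)/14)·100 = 200 + 82.0714 = 282.071.

282.07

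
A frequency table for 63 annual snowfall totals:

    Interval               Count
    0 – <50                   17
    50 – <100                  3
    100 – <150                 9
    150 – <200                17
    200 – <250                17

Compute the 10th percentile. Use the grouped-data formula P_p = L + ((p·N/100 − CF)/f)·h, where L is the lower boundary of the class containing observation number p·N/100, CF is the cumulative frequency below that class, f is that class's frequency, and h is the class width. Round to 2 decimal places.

N = 63; target position k = 10/100 · 63 = 6.3.
Cumulative frequencies: 17, 20, 29, 46, 63.
Observation 6.3 falls in the class 0 – <50.
L = 0, CF = 0, f = 17, h = 50.
P10 = 0 + ((6.3 − 0)/17)·50 = 0 + 18.5294 = 18.5294.

18.53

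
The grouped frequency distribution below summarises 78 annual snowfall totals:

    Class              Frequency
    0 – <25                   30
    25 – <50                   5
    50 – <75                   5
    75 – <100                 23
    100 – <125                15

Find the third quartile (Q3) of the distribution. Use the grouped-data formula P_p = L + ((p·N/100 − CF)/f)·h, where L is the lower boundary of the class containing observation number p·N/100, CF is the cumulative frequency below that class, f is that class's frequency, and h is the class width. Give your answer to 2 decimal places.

95.11

N = 78; target position k = 75/100 · 78 = 58.5.
Cumulative frequencies: 30, 35, 40, 63, 78.
Observation 58.5 falls in the class 75 – <100.
L = 75, CF = 40, f = 23, h = 25.
P75 = 75 + ((58.5 − 40)/23)·25 = 75 + 20.1087 = 95.1087.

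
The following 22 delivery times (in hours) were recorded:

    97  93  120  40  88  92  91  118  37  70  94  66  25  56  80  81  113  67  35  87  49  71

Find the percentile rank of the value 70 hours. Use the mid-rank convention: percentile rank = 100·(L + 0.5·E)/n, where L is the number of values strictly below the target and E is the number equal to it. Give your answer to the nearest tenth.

Sorted: 25, 35, 37, 40, 49, 56, 66, 67, 70, 71, 80, 81, 87, 88, 91, 92, 93, 94, 97, 113, 118, 120.
Count below 70: L = 8; count equal: E = 1; n = 22.
Percentile rank = 100·(8 + 0.5·1)/22 = 100·8.5/22 = 38.64.

38.6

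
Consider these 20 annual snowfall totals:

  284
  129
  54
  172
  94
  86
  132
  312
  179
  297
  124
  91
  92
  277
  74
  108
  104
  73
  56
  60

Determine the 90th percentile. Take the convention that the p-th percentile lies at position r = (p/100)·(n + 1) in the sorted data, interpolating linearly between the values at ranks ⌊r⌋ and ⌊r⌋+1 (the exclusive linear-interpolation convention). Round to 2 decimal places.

Sorted: 54, 56, 60, 73, 74, 86, 91, 92, 94, 104, 108, 124, 129, 132, 172, 179, 277, 284, 297, 312.
n = 20.
r = (90/100)·(20 + 1) = 18.9.
Rank 18 is 284 and rank 19 is 297.
Interpolate: 284 + 0.9·(297 − 284) = 284 + 0.9·13 = 295.7.

295.70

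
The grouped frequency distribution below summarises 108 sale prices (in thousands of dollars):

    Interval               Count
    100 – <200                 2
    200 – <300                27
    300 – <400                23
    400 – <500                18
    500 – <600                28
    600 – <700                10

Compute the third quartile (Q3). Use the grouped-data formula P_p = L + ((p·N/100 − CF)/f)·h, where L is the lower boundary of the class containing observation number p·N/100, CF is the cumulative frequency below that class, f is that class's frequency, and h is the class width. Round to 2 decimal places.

N = 108; target position k = 75/100 · 108 = 81.
Cumulative frequencies: 2, 29, 52, 70, 98, 108.
Observation 81 falls in the class 500 – <600.
L = 500, CF = 70, f = 28, h = 100.
P75 = 500 + ((81 − 70)/28)·100 = 500 + 39.2857 = 539.286.

539.29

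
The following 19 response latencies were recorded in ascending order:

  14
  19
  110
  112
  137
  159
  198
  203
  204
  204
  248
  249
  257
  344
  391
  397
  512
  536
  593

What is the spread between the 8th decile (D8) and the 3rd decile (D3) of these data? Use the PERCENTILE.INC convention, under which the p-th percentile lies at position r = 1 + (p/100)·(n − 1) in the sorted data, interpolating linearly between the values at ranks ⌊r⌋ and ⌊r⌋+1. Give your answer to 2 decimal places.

218.80

n = 19.
P30: r = 6.4; ranks 6–7 are 159, 198; interpolating gives 174.6.
P80: r = 15.4; ranks 15–16 are 391, 397; interpolating gives 393.4.
Difference: 393.4 − 174.6 = 218.8.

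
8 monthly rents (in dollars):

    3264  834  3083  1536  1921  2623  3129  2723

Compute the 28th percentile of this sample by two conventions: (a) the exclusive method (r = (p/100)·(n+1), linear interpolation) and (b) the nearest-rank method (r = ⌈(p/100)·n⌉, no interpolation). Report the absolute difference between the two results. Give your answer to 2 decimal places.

184.80

Sorted: 834, 1536, 1921, 2623, 2723, 3083, 3129, 3264.
n = 8.
(a) r = 2.52; between ranks 2 (1536) and 3 (1921): 1736.2.
(b) the nearest-rank method: rank 3 → 1921.
|1736.2 − 1921| = 184.8.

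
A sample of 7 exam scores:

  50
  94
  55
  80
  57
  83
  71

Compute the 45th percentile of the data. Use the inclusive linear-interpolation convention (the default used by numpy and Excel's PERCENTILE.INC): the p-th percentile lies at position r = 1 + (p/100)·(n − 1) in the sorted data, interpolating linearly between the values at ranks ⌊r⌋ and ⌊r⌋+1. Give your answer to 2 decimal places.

Sorted: 50, 55, 57, 71, 80, 83, 94.
n = 7.
r = 1 + (45/100)·(7 − 1) = 1 + 2.7 = 3.7.
Rank 3 is 57 and rank 4 is 71.
Interpolate: 57 + 0.7·(71 − 57) = 57 + 0.7·14 = 66.8.

66.80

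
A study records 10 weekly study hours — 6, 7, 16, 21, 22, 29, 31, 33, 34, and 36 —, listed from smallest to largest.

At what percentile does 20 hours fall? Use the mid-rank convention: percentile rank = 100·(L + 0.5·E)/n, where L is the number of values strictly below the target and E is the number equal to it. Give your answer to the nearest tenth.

30.0

Count below 20: L = 3; count equal: E = 0; n = 10.
Percentile rank = 100·(3 + 0.5·0)/10 = 100·3/10 = 30.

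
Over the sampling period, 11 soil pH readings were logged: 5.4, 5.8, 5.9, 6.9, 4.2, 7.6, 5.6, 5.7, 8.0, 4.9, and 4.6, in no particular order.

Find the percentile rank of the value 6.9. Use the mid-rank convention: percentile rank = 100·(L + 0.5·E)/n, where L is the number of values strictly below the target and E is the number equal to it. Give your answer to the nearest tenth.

Sorted: 4.2, 4.6, 4.9, 5.4, 5.6, 5.7, 5.8, 5.9, 6.9, 7.6, 8.0.
Count below 6.9: L = 8; count equal: E = 1; n = 11.
Percentile rank = 100·(8 + 0.5·1)/11 = 100·8.5/11 = 77.27.

77.3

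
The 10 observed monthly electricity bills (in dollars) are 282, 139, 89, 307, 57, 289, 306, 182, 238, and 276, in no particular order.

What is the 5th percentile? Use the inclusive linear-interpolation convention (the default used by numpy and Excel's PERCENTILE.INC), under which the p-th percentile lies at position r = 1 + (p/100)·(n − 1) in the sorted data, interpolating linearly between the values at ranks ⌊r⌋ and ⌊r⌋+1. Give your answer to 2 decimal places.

71.40

Sorted: 57, 89, 139, 182, 238, 276, 282, 289, 306, 307.
n = 10.
r = 1 + (5/100)·(10 − 1) = 1 + 0.45 = 1.45.
Rank 1 is 57 and rank 2 is 89.
Interpolate: 57 + 0.45·(89 − 57) = 57 + 0.45·32 = 71.4.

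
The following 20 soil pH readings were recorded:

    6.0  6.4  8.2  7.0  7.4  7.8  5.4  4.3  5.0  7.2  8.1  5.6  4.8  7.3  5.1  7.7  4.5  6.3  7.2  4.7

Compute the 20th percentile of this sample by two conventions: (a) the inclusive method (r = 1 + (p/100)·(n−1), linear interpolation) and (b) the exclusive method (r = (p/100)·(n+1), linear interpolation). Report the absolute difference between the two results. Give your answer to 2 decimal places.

Sorted: 4.3, 4.5, 4.7, 4.8, 5.0, 5.1, 5.4, 5.6, 6.0, 6.3, 6.4, 7.0, 7.2, 7.2, 7.3, 7.4, 7.7, 7.8, 8.1, 8.2.
n = 20.
(a) r = 4.8; between ranks 4 (4.8) and 5 (5.0): 4.96.
(b) r = 4.2; between ranks 4 (4.8) and 5 (5.0): 4.84.
|4.96 − 4.84| = 0.12.

0.12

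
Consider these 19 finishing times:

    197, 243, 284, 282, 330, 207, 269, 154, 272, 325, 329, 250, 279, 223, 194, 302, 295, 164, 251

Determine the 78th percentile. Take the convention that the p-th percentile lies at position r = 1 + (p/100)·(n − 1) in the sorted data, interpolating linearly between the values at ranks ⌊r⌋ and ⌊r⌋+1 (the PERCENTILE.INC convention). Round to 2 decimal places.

295.28

Sorted: 154, 164, 194, 197, 207, 223, 243, 250, 251, 269, 272, 279, 282, 284, 295, 302, 325, 329, 330.
n = 19.
r = 1 + (78/100)·(19 − 1) = 1 + 14.04 = 15.04.
Rank 15 is 295 and rank 16 is 302.
Interpolate: 295 + 0.04·(302 − 295) = 295 + 0.04·7 = 295.28.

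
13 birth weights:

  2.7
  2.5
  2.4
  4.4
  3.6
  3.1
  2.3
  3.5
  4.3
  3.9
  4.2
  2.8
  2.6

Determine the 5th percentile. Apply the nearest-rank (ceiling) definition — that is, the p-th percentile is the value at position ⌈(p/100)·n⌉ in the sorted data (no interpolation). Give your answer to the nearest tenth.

2.3

Sorted: 2.3, 2.4, 2.5, 2.6, 2.7, 2.8, 3.1, 3.5, 3.6, 3.9, 4.2, 4.3, 4.4.
n = 13.
Position = ⌈5/100 · 13⌉ = ⌈0.65⌉ = 1.
The value at rank 1 is 2.3.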